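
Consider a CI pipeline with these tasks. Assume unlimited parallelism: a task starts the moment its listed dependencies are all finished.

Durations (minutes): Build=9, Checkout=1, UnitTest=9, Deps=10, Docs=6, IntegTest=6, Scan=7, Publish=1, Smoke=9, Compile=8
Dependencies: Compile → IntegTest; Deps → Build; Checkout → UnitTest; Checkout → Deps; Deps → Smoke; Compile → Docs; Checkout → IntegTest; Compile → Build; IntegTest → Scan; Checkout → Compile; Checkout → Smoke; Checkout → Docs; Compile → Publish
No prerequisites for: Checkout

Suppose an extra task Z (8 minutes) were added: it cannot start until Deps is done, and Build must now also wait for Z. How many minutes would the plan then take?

Originally the plan takes 22 minutes.
With Z inserted, Build now waits for max(Deps, Compile, Z).
New critical path: Checkout→Deps→Z→Build = 1+10+8+9 = 28 ⇒ 28 minutes.

28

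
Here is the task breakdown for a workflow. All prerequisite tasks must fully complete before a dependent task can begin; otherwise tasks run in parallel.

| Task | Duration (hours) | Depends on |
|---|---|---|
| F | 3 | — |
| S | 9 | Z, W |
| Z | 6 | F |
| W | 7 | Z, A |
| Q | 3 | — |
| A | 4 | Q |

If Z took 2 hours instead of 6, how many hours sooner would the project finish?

The binding path is F→Z→W→S = 3+6+7+9 = 25; finish at 25 hours.
Z lies on that path, so at 2 hours the path becomes 21 hours.
Now Q→A→W→S = 3+4+7+9 = 23 is longest, so the finish becomes 23 hours.
Change in finish: 23 − 25 = -2 hours.

2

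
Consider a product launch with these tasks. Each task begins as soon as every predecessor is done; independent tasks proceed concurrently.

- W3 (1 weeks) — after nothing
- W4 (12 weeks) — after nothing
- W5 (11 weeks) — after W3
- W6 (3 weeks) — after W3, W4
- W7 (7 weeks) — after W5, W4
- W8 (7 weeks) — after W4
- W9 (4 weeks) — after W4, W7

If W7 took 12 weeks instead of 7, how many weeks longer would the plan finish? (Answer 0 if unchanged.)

5

Actual critical path: W3→W5→W7→W9 = 1+11+7+4 = 23 ⇒ 23 weeks.
W7 lies on that path, so at 12 weeks the path becomes 28 weeks.
That remains the longest chain; total 28 weeks.
Change in finish: 28 − 23 = +5 weeks.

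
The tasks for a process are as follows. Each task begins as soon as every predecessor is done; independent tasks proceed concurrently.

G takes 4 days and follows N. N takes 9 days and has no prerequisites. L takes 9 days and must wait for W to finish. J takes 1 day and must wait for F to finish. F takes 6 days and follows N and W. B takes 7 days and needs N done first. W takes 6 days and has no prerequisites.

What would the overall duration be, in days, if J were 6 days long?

21

Actual critical path: N→F→J = 9+6+1 = 16 ⇒ 16 days.
J is on the critical path; changing it to 6 makes that path 21 days.
No other chain overtakes it, so the finish is 21 days.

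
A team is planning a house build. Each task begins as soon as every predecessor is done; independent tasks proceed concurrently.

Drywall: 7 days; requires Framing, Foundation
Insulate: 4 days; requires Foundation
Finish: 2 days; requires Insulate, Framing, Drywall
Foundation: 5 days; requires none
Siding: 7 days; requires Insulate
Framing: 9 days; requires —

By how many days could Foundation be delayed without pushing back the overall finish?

Framing→Drywall→Finish = 9+7+2 = 18 sets the makespan at 18 days.
Foundation finishes as early as 5 and must finish by 7.
Float = 18 − 16 = 2.

2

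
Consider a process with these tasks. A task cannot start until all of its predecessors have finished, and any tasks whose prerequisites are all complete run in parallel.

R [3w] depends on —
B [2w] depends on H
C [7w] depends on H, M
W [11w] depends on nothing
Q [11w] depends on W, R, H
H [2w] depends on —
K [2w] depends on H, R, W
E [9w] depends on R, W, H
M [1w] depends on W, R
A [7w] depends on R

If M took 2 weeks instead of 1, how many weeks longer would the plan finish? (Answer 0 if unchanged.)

Actual critical path: W→Q = 11+11 = 22 ⇒ 22 weeks.
M is off the critical path — its longest chain is 19 weeks, giving 3 of slack.
That remains the longest chain; total 22 weeks.
Change in finish: 22 − 22 = +0 weeks.

0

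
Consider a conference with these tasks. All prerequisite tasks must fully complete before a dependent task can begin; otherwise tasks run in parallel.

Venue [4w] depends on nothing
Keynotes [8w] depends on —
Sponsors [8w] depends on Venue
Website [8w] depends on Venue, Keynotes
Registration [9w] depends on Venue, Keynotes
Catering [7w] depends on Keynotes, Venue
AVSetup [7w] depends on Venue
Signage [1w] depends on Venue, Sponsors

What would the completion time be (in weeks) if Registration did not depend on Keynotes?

16

With the dependency in place, Keynotes→Registration = 8+9 = 17 sets the finish at 17 weeks.
Without Keynotes→Registration, Registration's earliest start moves from 8 to 4.
The longest chain is now Keynotes→Website = 8+8 = 16, so the schedule takes 16 weeks.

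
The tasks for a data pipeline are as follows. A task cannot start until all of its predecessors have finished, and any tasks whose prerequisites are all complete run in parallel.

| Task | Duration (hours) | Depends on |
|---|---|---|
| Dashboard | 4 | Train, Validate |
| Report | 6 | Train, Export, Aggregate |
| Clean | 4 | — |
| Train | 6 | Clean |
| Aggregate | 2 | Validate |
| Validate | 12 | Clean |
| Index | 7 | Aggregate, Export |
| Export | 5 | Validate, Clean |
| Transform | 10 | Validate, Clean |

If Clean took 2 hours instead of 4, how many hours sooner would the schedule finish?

Critical path before the change: Clean→Validate→Export→Index = 4+12+5+7 = 28 giving 28 hours.
Clean lies on that path, so at 2 hours the path becomes 26 hours.
No other chain overtakes it, so the finish is 26 hours.
Change in finish: 26 − 28 = -2 hours.

2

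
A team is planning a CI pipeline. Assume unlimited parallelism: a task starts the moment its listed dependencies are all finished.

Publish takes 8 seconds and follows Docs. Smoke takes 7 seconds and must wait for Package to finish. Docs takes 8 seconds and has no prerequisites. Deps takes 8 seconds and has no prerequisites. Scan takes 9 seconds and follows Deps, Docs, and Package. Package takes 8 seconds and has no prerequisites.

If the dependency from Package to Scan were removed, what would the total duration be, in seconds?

With the dependency in place, Deps→Scan = 8+9 = 17 sets the finish at 17 seconds.
Dropping Package→Scan doesn't change Scan's earliest start (8); another predecessor still binds.
New critical path: Deps→Scan = 8+9 = 17 ⇒ 17 seconds.

17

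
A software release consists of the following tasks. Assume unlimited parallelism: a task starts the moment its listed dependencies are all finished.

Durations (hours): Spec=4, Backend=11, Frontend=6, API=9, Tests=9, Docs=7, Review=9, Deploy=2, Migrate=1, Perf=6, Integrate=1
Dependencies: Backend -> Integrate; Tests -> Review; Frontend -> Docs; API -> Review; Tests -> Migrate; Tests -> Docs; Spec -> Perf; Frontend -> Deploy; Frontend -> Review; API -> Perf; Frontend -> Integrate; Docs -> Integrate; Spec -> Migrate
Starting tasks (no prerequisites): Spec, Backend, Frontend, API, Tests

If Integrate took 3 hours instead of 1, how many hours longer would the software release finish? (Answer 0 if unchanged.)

1

As given, the longest chain is API→Review = 9+9 = 18, so the finish is 18 hours.
The longest path through Integrate is only 17 hours, so Integrate has float 1.
The binding chain switches to Tests→Docs→Integrate = 9+7+3 = 19; finish 19 hours.
Change in finish: 19 − 18 = +1 hours.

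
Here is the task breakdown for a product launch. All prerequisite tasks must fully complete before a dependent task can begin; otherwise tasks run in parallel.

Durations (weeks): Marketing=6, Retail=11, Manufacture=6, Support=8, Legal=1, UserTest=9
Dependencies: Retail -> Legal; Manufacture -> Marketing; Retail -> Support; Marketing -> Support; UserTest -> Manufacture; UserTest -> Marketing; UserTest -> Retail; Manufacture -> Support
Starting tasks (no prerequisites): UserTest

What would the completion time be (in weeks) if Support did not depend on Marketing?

28

Original critical path: UserTest→Manufacture→Marketing→Support = 9+6+6+8 = 29 ⇒ 29 weeks.
Without Marketing→Support, Support's earliest start moves from 21 to 20.
New critical path: UserTest→Retail→Support = 9+11+8 = 28 ⇒ 28 weeks.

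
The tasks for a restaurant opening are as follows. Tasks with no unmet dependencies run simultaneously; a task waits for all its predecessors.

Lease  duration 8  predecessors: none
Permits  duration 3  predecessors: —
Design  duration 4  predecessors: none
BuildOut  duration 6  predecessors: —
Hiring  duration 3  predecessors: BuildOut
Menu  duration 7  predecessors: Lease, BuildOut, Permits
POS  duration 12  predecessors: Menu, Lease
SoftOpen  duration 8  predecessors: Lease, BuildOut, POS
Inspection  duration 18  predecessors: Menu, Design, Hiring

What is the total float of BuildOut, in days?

Lease→Menu→POS→SoftOpen = 8+7+12+8 = 35 sets the makespan at 35 days.
BuildOut finishes as early as 6 and must finish by 8.
Slack of BuildOut = 2 − 0 = 2 days.

2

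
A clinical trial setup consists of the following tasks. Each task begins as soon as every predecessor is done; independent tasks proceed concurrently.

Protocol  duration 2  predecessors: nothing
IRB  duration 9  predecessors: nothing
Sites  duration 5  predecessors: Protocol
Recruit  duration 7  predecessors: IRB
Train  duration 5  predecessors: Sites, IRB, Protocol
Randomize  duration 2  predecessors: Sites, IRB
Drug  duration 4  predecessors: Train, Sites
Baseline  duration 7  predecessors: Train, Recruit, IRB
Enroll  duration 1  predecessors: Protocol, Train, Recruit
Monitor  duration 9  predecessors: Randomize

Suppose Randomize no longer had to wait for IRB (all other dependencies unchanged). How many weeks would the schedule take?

Before: longest chain IRB→Recruit→Baseline = 9+7+7 = 23, finish 23.
Without IRB→Randomize, Randomize's earliest start moves from 9 to 7.
The longest chain is now IRB→Recruit→Baseline = 9+7+7 = 23, so the schedule takes 23 weeks.

23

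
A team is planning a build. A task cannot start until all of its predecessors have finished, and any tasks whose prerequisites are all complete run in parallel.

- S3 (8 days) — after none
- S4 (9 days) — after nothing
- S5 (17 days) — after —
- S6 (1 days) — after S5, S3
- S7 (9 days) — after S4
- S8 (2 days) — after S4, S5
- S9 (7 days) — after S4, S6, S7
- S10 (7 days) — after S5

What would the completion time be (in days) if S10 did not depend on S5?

25

Before: longest chain S4→S7→S9 = 9+9+7 = 25, finish 25.
Without S5→S10, S10's earliest start moves from 17 to 0.
New critical path: S4→S7→S9 = 9+9+7 = 25 ⇒ 25 days.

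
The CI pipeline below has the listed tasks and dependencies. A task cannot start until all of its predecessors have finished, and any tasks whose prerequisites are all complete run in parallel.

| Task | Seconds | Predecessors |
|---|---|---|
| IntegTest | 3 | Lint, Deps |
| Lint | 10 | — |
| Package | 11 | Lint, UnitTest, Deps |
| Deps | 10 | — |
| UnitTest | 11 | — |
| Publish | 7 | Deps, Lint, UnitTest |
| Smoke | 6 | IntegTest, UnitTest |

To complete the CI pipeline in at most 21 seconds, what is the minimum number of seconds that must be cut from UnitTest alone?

Current finish: 22 seconds; target: 21.
UnitTest is on every critical path, so each second cut from UnitTest cuts the finish by one (this holds down to a finish of 21).
Need 22 − 21 = 1 second off UnitTest → UnitTest becomes 10 seconds, finish becomes 21.

1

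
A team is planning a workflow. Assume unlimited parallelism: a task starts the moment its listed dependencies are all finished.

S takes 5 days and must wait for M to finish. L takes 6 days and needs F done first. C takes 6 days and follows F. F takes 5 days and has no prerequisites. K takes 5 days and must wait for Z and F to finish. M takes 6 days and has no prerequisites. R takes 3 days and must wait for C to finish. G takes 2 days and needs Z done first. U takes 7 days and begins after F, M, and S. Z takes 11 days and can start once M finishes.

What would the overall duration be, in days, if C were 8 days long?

Baseline: M→Z→K = 6+11+5 = 22 → 22 days.
C has 8 days of float (longest path through it is 14).
That remains the longest chain; total 22 days.

22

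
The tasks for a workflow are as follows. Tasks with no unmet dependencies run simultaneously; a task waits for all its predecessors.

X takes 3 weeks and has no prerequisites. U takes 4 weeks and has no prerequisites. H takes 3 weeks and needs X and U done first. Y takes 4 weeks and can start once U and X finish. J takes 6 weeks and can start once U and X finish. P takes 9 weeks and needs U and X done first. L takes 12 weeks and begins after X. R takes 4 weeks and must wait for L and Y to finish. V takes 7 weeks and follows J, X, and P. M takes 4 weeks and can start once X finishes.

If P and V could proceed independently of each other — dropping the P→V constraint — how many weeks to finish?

19

Original critical path: U→P→V = 4+9+7 = 20 ⇒ 20 weeks.
Without P→V, V's earliest start moves from 13 to 10.
The longest chain is now X→L→R = 3+12+4 = 19, so the plan takes 19 weeks.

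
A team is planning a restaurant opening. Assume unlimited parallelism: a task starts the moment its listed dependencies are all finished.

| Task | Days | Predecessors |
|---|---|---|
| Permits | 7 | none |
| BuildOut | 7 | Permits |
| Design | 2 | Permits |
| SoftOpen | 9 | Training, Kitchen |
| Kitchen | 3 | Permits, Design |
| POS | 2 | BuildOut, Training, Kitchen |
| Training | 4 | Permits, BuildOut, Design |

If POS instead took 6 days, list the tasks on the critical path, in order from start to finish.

Permits, BuildOut, Training, SoftOpen

The binding path is Permits→BuildOut→Training→SoftOpen = 7+7+4+9 = 27; finish at 27 days.
POS has 7 days of float (longest path through it is 20).
The critical path is still Permits→BuildOut→Training→SoftOpen; finish is now 27 days.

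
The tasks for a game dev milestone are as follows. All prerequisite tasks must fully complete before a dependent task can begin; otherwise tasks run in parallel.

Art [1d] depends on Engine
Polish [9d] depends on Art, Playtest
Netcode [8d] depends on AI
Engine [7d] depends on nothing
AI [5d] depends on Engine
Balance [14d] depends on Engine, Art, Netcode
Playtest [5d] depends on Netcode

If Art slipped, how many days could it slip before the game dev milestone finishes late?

12

Engine→AI→Netcode→Balance = 7+5+8+14 = 34 sets the makespan at 34 days.
Art finishes as early as 8 and must finish by 20.
So Art can slip 20 − 8 = 12 days.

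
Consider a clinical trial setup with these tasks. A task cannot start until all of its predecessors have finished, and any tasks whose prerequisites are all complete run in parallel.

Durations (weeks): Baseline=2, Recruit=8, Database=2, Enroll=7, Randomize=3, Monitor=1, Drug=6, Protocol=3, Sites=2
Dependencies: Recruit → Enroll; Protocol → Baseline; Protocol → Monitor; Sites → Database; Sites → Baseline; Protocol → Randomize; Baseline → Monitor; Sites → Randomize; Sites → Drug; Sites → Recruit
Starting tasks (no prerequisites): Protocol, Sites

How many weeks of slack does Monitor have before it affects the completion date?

Sites→Recruit→Enroll = 2+8+7 = 17 sets the makespan at 17 weeks.
Monitor finishes as early as 6 and must finish by 17.
Slack of Monitor = 16 − 5 = 11 weeks.

11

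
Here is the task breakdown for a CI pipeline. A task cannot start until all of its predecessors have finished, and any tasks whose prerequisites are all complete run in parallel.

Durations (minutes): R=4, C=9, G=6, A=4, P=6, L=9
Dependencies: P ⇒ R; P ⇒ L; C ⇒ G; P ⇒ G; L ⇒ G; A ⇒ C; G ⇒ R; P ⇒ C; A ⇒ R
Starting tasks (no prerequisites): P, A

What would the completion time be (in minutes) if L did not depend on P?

Original critical path: P→L→G→R = 6+9+6+4 = 25 ⇒ 25 minutes.
Without P→L, L's earliest start moves from 6 to 0.
New critical path: P→C→G→R = 6+9+6+4 = 25 ⇒ 25 minutes.

25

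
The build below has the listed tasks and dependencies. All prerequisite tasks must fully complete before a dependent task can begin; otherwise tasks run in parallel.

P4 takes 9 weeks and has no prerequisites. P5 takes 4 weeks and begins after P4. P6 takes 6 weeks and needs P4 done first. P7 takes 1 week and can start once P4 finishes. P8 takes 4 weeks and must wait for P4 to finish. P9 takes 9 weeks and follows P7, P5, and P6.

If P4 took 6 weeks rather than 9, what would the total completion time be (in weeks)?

The binding path is P4→P6→P9 = 9+6+9 = 24; finish at 24 weeks.
P4 is on the critical path; changing it to 6 makes that path 21 weeks.
No other chain overtakes it, so the finish is 21 weeks.

21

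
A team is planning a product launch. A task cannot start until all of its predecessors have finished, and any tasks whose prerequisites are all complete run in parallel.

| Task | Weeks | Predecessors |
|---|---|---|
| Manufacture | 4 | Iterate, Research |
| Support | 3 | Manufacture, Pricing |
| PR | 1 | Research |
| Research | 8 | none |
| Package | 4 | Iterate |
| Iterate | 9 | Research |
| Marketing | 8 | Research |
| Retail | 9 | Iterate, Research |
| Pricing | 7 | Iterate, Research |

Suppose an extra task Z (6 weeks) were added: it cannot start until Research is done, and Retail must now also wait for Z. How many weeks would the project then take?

27

Originally the project takes 27 weeks.
With Z inserted, Retail now waits for max(Iterate, Research, Z).
New critical path: Research→Iterate→Pricing→Support = 8+9+7+3 = 27 ⇒ 27 weeks.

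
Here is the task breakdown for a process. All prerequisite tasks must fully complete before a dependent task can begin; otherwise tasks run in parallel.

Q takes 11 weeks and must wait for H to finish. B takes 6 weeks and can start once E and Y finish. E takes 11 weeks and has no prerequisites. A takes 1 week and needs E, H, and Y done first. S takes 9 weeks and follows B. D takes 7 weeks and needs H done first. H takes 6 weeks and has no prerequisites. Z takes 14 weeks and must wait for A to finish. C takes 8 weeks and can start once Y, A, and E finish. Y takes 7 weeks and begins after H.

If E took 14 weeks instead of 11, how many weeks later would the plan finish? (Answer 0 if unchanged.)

1

Critical path before the change: H→Y→A→Z = 6+7+1+14 = 28 giving 28 weeks.
E is off the critical path — its longest chain is 26 weeks, giving 2 of slack.
New critical path: E→A→Z = 14+1+14 = 29 ⇒ 29 weeks.
Change in finish: 29 − 28 = +1 weeks.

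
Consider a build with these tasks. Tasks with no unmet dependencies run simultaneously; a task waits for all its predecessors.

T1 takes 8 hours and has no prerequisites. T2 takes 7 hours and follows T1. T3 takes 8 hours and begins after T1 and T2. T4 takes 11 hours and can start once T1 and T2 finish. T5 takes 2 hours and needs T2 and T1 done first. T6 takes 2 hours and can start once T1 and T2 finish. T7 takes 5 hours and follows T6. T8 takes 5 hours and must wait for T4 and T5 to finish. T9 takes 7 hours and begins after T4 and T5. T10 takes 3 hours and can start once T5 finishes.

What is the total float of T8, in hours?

T1→T2→T4→T9 = 8+7+11+7 = 33 sets the makespan at 33 hours.
The longest chain containing T8 totals 31 hours.
Float = 33 − 31 = 2.

2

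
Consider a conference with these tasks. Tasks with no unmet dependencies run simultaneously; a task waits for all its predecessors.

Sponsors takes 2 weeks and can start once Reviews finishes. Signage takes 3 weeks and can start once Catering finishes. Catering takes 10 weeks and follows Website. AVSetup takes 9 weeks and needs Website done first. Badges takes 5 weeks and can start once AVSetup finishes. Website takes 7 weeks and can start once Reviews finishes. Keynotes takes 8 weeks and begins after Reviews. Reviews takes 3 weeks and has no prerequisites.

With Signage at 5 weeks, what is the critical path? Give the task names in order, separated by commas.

The binding path is Reviews→Website→AVSetup→Badges = 3+7+9+5 = 24; finish at 24 weeks.
Signage has 1 week of float (longest path through it is 23).
Now Reviews→Website→Catering→Signage = 3+7+10+5 = 25 is longest, so the finish becomes 25 weeks.

Reviews, Website, Catering, Signage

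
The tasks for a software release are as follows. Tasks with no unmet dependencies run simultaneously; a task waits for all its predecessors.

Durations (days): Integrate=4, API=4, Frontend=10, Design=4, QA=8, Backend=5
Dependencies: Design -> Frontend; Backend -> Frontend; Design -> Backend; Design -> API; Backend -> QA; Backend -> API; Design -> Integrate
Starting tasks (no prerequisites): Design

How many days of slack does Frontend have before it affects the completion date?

0

Critical path: Design→Backend→Frontend = 4+5+10 = 19, so the finish is 19 days.
Frontend finishes as early as 19 and must finish by 19.
Slack of Frontend = 9 − 9 = 0 days.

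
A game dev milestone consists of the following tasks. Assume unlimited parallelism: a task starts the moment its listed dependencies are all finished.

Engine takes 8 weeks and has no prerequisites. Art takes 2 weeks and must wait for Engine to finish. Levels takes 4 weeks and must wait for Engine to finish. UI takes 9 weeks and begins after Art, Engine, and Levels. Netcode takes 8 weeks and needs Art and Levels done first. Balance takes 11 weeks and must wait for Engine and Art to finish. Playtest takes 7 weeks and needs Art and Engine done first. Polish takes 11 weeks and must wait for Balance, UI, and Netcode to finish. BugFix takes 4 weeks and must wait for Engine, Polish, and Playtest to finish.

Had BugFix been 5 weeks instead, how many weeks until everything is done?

Critical path before the change: Engine→Art→Balance→Polish→BugFix = 8+2+11+11+4 = 36 giving 36 weeks.
BugFix is on the critical path; changing it to 5 makes that path 37 weeks.
That remains the longest chain; total 37 weeks.

37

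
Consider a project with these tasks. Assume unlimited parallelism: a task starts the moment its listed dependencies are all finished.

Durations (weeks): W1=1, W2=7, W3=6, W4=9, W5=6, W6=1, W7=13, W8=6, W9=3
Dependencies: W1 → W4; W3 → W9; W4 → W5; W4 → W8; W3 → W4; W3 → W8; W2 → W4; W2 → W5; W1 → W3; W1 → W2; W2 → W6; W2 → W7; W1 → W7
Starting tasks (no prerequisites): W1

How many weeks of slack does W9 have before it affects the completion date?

W1→W2→W4→W5 = 1+7+9+6 = 23 sets the makespan at 23 weeks.
The longest chain containing W9 totals 10 weeks.
Slack of W9 = 20 − 7 = 13 weeks.

13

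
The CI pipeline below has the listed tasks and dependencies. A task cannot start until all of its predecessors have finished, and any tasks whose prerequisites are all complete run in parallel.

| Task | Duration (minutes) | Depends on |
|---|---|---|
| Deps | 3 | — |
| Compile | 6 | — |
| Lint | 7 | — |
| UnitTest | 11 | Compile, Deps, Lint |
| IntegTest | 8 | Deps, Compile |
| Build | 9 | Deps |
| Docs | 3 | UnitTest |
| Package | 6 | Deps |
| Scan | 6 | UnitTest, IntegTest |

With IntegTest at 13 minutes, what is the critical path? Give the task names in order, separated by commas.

Critical path before the change: Lint→UnitTest→Scan = 7+11+6 = 24 giving 24 minutes.
IntegTest has 4 minutes of float (longest path through it is 20).
Now Compile→IntegTest→Scan = 6+13+6 = 25 is longest, so the finish becomes 25 minutes.

Compile, IntegTest, Scan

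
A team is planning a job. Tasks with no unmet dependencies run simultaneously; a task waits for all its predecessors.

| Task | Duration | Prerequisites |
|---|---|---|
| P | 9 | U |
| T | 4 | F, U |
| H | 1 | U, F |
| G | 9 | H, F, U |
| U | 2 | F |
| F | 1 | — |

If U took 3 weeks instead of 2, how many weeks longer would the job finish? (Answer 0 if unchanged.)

As given, the longest chain is F→U→H→G = 1+2+1+9 = 13, so the finish is 13 weeks.
Since U is critical, the +1 change carries straight to that chain (now 14 weeks).
That remains the longest chain; total 14 weeks.
Change in finish: 14 − 13 = +1 weeks.

1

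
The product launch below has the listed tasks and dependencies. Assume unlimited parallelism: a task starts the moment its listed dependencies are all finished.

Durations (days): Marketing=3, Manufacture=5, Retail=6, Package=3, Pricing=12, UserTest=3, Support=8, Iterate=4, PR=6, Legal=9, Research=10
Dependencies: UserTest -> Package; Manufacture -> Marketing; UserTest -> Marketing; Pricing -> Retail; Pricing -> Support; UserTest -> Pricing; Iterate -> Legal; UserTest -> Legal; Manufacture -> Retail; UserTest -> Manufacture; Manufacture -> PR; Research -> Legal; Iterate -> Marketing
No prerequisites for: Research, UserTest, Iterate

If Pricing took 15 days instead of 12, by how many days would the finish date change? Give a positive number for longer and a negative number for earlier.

3

Actual critical path: UserTest→Pricing→Support = 3+12+8 = 23 ⇒ 23 days.
Pricing lies on that path, so at 15 days the path becomes 26 days.
That remains the longest chain; total 26 days.
Change in finish: 26 − 23 = +3 days.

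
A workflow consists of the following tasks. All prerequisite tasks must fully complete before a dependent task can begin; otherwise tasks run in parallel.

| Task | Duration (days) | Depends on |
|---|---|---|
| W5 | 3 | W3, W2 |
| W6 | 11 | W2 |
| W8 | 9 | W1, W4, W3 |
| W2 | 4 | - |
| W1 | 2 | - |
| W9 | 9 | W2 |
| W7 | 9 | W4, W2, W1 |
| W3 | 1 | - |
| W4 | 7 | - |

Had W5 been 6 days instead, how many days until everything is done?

16

As given, the longest chain is W4→W7 = 7+9 = 16, so the finish is 16 days.
W5 has 9 days of float (longest path through it is 7).
That remains the longest chain; total 16 days.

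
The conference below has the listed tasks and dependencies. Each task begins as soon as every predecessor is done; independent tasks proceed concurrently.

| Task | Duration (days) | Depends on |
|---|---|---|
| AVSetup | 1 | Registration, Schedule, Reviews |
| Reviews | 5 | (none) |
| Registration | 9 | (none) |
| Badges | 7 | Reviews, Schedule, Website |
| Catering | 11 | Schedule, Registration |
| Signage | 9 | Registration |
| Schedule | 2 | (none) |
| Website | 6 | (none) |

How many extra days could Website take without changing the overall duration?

7

Critical path: Registration→Catering = 9+11 = 20, so the finish is 20 days.
The longest chain containing Website totals 13 days.
Float = 20 − 13 = 7.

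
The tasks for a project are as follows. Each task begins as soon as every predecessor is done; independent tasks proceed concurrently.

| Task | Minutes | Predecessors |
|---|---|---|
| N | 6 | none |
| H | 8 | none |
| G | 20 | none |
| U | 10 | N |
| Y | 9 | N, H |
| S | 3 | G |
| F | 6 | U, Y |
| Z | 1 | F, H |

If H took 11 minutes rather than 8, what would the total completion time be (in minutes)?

27

As given, the longest chain is H→Y→F→Z = 8+9+6+1 = 24, so the finish is 24 minutes.
H is on the critical path; changing it to 11 makes that path 27 minutes.
That remains the longest chain; total 27 minutes.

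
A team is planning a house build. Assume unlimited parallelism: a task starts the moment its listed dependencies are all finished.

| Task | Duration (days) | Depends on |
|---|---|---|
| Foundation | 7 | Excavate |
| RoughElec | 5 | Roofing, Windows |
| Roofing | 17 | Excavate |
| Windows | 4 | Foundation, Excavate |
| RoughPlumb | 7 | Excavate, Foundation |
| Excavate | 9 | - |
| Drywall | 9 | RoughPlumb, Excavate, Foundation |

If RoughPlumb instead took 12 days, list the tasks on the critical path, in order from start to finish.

Critical path before the change: Excavate→Foundation→RoughPlumb→Drywall = 9+7+7+9 = 32 giving 32 days.
Since RoughPlumb is critical, the +5 change carries straight to that chain (now 37 days).
The critical path is still Excavate→Foundation→RoughPlumb→Drywall; finish is now 37 days.

Excavate, Foundation, RoughPlumb, Drywall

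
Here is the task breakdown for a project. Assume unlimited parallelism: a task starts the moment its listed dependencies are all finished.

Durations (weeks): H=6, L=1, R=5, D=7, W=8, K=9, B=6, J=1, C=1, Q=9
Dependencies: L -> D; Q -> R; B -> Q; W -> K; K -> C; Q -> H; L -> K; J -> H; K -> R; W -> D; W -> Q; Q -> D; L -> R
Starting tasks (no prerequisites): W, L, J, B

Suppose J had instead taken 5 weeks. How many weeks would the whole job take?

24

Critical path before the change: W→Q→D = 8+9+7 = 24 giving 24 weeks.
The longest path through J is only 7 weeks, so J has float 17.
That remains the longest chain; total 24 weeks.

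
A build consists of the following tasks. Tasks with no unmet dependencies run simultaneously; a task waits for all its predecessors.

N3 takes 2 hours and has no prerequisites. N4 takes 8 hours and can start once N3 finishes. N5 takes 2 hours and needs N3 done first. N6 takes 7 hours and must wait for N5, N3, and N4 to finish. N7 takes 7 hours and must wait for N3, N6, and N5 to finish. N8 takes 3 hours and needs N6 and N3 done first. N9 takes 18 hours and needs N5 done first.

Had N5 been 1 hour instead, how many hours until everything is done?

24

Baseline: N3→N4→N6→N7 = 2+8+7+7 = 24 → 24 hours.
The longest path through N5 is only 22 hours, so N5 has float 2.
The critical path is still N3→N4→N6→N7; finish is now 24 hours.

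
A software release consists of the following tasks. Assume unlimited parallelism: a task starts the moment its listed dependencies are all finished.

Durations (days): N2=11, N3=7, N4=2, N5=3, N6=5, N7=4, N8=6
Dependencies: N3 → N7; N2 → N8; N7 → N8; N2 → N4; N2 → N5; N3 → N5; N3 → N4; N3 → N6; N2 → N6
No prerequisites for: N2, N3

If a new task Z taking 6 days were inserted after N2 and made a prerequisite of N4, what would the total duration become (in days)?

Originally the software release takes 17 days.
With Z inserted, N4 now waits for max(N3, N2, Z).
New critical path: N2→Z→N4 = 11+6+2 = 19 ⇒ 19 days.

19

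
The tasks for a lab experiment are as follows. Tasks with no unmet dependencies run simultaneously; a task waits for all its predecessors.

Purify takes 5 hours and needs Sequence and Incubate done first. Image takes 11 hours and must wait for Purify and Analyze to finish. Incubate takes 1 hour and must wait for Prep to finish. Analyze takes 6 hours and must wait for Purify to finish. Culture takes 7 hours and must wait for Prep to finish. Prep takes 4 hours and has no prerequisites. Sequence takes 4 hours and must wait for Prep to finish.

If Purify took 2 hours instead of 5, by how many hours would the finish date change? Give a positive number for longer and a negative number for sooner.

Actual critical path: Prep→Sequence→Purify→Analyze→Image = 4+4+5+6+11 = 30 ⇒ 30 hours.
Purify is on the critical path; changing it to 2 makes that path 27 hours.
The critical path is still Prep→Sequence→Purify→Analyze→Image; finish is now 27 hours.
Change in finish: 27 − 30 = -3 hours.

-3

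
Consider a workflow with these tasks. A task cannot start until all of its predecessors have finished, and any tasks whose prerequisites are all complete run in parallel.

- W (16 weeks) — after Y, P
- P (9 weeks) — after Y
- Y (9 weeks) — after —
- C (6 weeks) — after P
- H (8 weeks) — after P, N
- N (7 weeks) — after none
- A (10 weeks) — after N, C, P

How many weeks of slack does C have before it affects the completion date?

The longest chain is Y→P→C→A = 9+9+6+10 = 34; overall finish 34 weeks.
The longest chain containing C totals 34 weeks.
So C can slip 24 − 24 = 0 weeks.

0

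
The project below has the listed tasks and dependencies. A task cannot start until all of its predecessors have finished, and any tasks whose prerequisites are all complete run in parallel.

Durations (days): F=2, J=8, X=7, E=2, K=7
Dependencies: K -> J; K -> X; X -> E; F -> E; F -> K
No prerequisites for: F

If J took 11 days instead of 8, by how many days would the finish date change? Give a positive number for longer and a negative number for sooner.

The binding path is F→K→X→E = 2+7+7+2 = 18; finish at 18 days.
J is off the critical path — its longest chain is 17 days, giving 1 of slack.
Now F→K→J = 2+7+11 = 20 is longest, so the finish becomes 20 days.
Change in finish: 20 − 18 = +2 days.

2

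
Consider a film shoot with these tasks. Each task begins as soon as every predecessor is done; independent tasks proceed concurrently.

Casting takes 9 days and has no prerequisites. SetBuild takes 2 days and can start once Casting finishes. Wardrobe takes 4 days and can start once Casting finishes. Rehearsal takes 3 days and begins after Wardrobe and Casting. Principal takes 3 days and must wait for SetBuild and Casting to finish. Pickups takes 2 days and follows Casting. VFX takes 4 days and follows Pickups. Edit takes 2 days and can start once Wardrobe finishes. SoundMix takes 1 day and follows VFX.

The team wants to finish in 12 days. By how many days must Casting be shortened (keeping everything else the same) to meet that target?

Current finish: 16 days; target: 12.
Casting is on every critical path, so each day cut from Casting cuts the finish by one (this holds down to a finish of 8).
Need 16 − 12 = 4 days off Casting → Casting becomes 5 days, finish becomes 12.

4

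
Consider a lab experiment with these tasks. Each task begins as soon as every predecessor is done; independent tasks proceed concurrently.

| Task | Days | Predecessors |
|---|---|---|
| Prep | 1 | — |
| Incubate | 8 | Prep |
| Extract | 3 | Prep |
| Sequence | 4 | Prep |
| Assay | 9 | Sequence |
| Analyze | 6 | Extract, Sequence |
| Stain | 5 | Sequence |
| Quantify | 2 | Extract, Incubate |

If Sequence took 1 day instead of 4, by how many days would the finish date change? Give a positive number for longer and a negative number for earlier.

Actual critical path: Prep→Sequence→Assay = 1+4+9 = 14 ⇒ 14 days.
Since Sequence is critical, the -3 change carries straight to that chain (now 11 days).
Now Prep→Incubate→Quantify = 1+8+2 = 11 is longest, so the finish becomes 11 days.
Change in finish: 11 − 14 = -3 days.

-3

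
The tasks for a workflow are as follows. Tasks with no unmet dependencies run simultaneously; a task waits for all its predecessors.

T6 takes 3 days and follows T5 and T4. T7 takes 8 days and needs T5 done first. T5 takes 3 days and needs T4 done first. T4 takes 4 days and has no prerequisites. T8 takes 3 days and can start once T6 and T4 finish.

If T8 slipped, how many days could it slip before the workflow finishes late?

2

T4→T5→T7 = 4+3+8 = 15 sets the makespan at 15 days.
Longest path through T8: 13 days (earliest finish 13, latest finish 15).
So T8 can slip 15 − 13 = 2 days.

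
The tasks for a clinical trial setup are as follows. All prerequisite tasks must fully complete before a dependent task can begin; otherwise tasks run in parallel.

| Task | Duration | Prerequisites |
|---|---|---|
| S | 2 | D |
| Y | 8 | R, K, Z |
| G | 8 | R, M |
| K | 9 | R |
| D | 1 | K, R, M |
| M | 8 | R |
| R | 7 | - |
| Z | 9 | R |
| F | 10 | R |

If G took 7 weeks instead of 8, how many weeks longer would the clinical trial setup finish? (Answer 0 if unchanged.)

0

Critical path before the change: R→K→Y = 7+9+8 = 24 giving 24 weeks.
The longest path through G is only 23 weeks, so G has float 1.
No other chain overtakes it, so the finish is 24 weeks.
Change in finish: 24 − 24 = +0 weeks.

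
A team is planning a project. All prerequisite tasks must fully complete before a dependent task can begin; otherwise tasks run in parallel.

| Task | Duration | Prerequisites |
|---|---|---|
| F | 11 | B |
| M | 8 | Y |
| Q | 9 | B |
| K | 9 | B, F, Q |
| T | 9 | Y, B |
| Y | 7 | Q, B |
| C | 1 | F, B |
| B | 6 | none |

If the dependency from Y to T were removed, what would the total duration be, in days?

Original critical path: B→Q→Y→T = 6+9+7+9 = 31 ⇒ 31 days.
Without Y→T, T's earliest start moves from 22 to 6.
After: B→Q→Y→M = 6+9+7+8 = 30 → 30 days.

30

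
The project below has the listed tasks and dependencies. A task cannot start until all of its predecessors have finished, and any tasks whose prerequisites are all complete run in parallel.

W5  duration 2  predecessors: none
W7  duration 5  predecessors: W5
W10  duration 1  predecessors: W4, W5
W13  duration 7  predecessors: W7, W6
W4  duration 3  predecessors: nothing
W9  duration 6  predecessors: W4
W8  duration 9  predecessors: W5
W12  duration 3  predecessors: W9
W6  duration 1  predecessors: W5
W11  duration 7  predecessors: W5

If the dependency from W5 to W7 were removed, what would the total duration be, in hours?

12

Original critical path: W5→W7→W13 = 2+5+7 = 14 ⇒ 14 hours.
Without W5→W7, W7's earliest start moves from 2 to 0.
The longest chain is now W4→W9→W12 = 3+6+3 = 12, so the job takes 12 hours.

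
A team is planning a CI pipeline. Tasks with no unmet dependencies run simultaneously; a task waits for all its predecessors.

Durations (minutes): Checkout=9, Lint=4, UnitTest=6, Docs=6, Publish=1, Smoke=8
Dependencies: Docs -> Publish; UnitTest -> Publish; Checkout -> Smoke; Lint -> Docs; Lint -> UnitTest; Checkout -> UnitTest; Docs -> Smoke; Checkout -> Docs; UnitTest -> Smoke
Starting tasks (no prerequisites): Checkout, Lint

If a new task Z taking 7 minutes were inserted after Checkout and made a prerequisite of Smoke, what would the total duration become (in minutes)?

Originally the project takes 23 minutes.
With Z inserted, Smoke now waits for max(Checkout, Docs, UnitTest, Z).
New critical path: Checkout→Z→Smoke = 9+7+8 = 24 ⇒ 24 minutes.

24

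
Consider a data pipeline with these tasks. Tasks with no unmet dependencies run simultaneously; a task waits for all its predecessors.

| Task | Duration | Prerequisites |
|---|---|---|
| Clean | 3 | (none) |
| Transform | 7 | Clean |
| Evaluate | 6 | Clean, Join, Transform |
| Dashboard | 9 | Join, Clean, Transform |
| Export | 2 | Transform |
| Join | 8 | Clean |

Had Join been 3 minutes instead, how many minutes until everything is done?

Baseline: Clean→Join→Dashboard = 3+8+9 = 20 → 20 minutes.
Since Join is critical, the -5 change carries straight to that chain (now 15 minutes).
New critical path: Clean→Transform→Dashboard = 3+7+9 = 19 ⇒ 19 minutes.

19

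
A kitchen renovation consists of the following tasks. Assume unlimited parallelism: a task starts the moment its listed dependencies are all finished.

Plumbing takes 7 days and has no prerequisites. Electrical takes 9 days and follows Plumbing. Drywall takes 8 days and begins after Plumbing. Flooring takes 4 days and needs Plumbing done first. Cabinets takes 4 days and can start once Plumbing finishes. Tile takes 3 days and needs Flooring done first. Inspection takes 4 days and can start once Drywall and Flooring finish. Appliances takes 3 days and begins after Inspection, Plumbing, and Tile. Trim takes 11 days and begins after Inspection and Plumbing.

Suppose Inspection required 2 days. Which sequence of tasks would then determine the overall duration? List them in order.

Plumbing, Drywall, Inspection, Trim

As given, the longest chain is Plumbing→Drywall→Inspection→Trim = 7+8+4+11 = 30, so the finish is 30 days.
Inspection lies on that path, so at 2 days the path becomes 28 days.
That remains the longest chain; total 28 days.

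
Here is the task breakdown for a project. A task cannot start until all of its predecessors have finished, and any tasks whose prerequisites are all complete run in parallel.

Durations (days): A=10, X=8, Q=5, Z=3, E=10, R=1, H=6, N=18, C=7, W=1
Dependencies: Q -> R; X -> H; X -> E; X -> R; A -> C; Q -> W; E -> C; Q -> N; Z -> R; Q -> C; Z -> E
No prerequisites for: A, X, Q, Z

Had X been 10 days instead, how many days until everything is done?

27

As given, the longest chain is X→E→C = 8+10+7 = 25, so the finish is 25 days.
Since X is critical, the +2 change carries straight to that chain (now 27 days).
That remains the longest chain; total 27 days.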